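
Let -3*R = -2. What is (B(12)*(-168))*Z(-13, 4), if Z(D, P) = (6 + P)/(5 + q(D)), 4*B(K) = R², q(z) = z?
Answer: 70/3 ≈ 23.333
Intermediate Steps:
R = ⅔ (R = -⅓*(-2) = ⅔ ≈ 0.66667)
B(K) = ⅑ (B(K) = (⅔)²/4 = (¼)*(4/9) = ⅑)
Z(D, P) = (6 + P)/(5 + D)
(B(12)*(-168))*Z(-13, 4) = ((⅑)*(-168))*((6 + 4)/(5 - 13)) = -56*10/(3*(-8)) = -(-7)*10/3 = -56/3*(-5/4) = 70/3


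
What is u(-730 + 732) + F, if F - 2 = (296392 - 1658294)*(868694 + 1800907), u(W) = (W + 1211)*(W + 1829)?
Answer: -3635732720097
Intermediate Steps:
u(W) = (1211 + W)*(1829 + W)
F = -3635734941100 (F = 2 + (296392 - 1658294)*(868694 + 1800907) = 2 - 1361902*2669601 = 2 - 3635734941102 = -3635734941100)
u(-730 + 732) + F = (2214919 + (-730 + 732)**2 + 3040*(-730 + 732)) - 3635734941100 = (2214919 + 2**2 + 3040*2) - 3635734941100 = (2214919 + 4 + 6080) - 3635734941100 = 2221003 - 3635734941100 = -3635732720097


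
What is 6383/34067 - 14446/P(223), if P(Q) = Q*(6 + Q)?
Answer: -166171221/1739699489 ≈ -0.095517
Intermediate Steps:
6383/34067 - 14446/P(223) = 6383/34067 - 14446*1/(223*(6 + 223)) = 6383*(1/34067) - 14446/(223*229) = 6383/34067 - 14446/51067 = -166171221/1739699489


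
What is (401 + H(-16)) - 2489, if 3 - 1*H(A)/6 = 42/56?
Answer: -4149/2 ≈ -2074.5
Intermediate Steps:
H(A) = 27/2 (H(A) = 18 - 252/56 = 18 - 6*¾ = 18 - 9/2 = 27/2)
(401 + H(-16)) - 2489 = (401 + 27/2) - 2489 = 829/2 - 2489 = -4149/2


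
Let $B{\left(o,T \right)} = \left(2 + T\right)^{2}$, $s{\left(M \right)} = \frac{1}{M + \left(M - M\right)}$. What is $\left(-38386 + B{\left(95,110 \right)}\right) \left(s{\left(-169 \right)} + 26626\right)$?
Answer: $- \frac{116283650706}{169} \approx -6.8807 \cdot 10^{8}$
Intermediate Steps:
$s{\left(M \right)} = \frac{1}{M}$ ($s{\left(M \right)} = \frac{1}{M + 0} = \frac{1}{M}$)
$\left(-38386 + B{\left(95,110 \right)}\right) \left(s{\left(-169 \right)} + 26626\right) = \left(-38386 + \left(2 + 110\right)^{2}\right) \left(\frac{1}{-169} + 26626\right) = \left(-38386 + 112^{2}\right) \left(- \frac{1}{169} + 26626\right) = \left(-38386 + 12544\right) \frac{4499793}{169} = \left(-25842\right) \frac{4499793}{169} = - \frac{116283650706}{169}$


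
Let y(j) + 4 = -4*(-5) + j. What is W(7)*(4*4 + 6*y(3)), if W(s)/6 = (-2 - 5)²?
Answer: 38220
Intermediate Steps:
y(j) = 16 + j (y(j) = -4 + (-4*(-5) + j) = -4 + (20 + j) = 16 + j)
W(s) = 294 (W(s) = 6*(-2 - 5)² = 6*(-7)² = 6*49 = 294)
W(7)*(4*4 + 6*y(3)) = 294*(4*4 + 6*(16 + 3)) = 294*(16 + 6*19) = 294*(16 + 114) = 294*130 = 38220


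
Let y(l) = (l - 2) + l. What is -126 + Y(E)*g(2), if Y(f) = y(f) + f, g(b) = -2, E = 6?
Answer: -158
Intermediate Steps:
y(l) = -2 + 2*l (y(l) = (-2 + l) + l = -2 + 2*l)
Y(f) = -2 + 3*f (Y(f) = (-2 + 2*f) + f = -2 + 3*f)
-126 + Y(E)*g(2) = -126 + (-2 + 3*6)*(-2) = -126 + (-2 + 18)*(-2) = -126 + 16*(-2) = -126 - 32 = -158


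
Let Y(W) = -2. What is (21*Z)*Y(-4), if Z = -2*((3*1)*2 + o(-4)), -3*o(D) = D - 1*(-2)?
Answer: 560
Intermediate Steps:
o(D) = -⅔ - D/3 (o(D) = -(D - 1*(-2))/3 = -(D + 2)/3 = -(2 + D)/3 = -⅔ - D/3)
Z = -40/3 (Z = -2*((3*1)*2 + (-⅔ - ⅓*(-4))) = -2*(3*2 + (-⅔ + 4/3)) = -2*(6 + ⅔) = -2*20/3 = -40/3 ≈ -13.333)
(21*Z)*Y(-4) = (21*(-40/3))*(-2) = -280*(-2) = 560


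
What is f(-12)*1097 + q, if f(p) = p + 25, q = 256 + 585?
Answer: 15102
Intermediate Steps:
q = 841
f(p) = 25 + p
f(-12)*1097 + q = (25 - 12)*1097 + 841 = 13*1097 + 841 = 14261 + 841 = 15102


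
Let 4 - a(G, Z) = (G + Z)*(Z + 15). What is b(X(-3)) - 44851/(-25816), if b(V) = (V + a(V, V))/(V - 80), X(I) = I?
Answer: 1838065/2142728 ≈ 0.85782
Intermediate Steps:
a(G, Z) = 4 - (15 + Z)*(G + Z) (a(G, Z) = 4 - (G + Z)*(Z + 15) = 4 - (G + Z)*(15 + Z) = 4 - (15 + Z)*(G + Z))
b(V) = (4 - 29*V - 2*V**2)/(-80 + V) (b(V) = (V + (4 - V**2 - 15*V - 15*V - V*V))/(V - 80) = (V + (4 - V**2 - 15*V - 15*V - V**2))/(-80 + V) = (V + (4 - 30*V - 2*V**2))/(-80 + V) = (4 - 29*V - 2*V**2)/(-80 + V))
b(X(-3)) - 44851/(-25816) = (4 - 29*(-3) - 2*(-3)**2)/(-80 - 3) - 44851/(-25816) = (4 + 87 - 2*9)/(-83) - 44851*(-1)/25816 = -(4 + 87 - 18)/83 - 1*(-44851/25816) = -1/83*73 + 44851/25816 = -73/83 + 44851/25816 = 1838065/2142728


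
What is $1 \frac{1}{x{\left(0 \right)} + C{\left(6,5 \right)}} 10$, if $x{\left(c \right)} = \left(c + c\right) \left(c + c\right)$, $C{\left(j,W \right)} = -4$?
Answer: $- \frac{5}{2} \approx -2.5$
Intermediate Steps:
$x{\left(c \right)} = 4 c^{2}$ ($x{\left(c \right)} = 2 c 2 c = 4 c^{2}$)
$1 \frac{1}{x{\left(0 \right)} + C{\left(6,5 \right)}} 10 = 1 \frac{1}{4 \cdot 0^{2} - 4} \cdot 10 = 1 \frac{1}{4 \cdot 0 - 4} \cdot 10 = 1 \frac{1}{0 - 4} \cdot 10 = 1 \frac{1}{-4} \cdot 10 = 1 \left(- \frac{1}{4}\right) 10 = \left(- \frac{1}{4}\right) 10 = - \frac{5}{2}$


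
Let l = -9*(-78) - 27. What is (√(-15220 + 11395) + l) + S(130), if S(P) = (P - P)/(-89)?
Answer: 675 + 15*I*√17 ≈ 675.0 + 61.847*I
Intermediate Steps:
l = 675 (l = 702 - 27 = 675)
S(P) = 0 (S(P) = 0*(-1/89) = 0)
(√(-15220 + 11395) + l) + S(130) = (√(-15220 + 11395) + 675) + 0 = (√(-3825) + 675) + 0 = (15*I*√17 + 675) + 0 = (675 + 15*I*√17) + 0 = 675 + 15*I*√17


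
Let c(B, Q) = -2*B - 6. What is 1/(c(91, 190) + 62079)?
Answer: 1/61891 ≈ 1.6157e-5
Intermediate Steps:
c(B, Q) = -6 - 2*B
1/(c(91, 190) + 62079) = 1/((-6 - 2*91) + 62079) = 1/((-6 - 182) + 62079) = 1/(-188 + 62079) = 1/61891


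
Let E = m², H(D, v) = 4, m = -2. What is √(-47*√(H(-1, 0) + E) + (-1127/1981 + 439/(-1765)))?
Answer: √(-203994756990 - 23452553972350*√2)/499495 ≈ 11.565*I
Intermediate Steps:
E = 4 (E = (-2)² = 4)
√(-47*√(H(-1, 0) + E) + (-1127/1981 + 439/(-1765))) = √(-47*√(4 + 4) + (-1127/1981 + 439/(-1765))) = √(-94*√2 + (-1127*1/1981 + 439*(-1/1765))) = √(-94*√2 + (-161/283 - 439/1765)) = √(-94*√2 - 408402/499495) = √(-408402/499495 - 94*√2)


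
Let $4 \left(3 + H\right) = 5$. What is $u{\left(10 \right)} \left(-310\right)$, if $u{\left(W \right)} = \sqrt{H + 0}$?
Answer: $- 155 i \sqrt{7} \approx - 410.09 i$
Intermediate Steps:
$H = - \frac{7}{4}$ ($H = -3 + \frac{1}{4} \cdot 5 = -3 + \frac{5}{4} = - \frac{7}{4} \approx -1.75$)
$u{\left(W \right)} = \frac{i \sqrt{7}}{2}$ ($u{\left(W \right)} = \sqrt{- \frac{7}{4} + 0} = \sqrt{- \frac{7}{4}} = \frac{i \sqrt{7}}{2}$)
$u{\left(10 \right)} \left(-310\right) = \frac{i \sqrt{7}}{2} \left(-310\right) = - 155 i \sqrt{7}$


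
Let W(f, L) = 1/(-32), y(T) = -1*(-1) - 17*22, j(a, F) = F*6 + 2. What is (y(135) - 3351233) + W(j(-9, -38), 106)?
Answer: -107251393/32 ≈ -3.3516e+6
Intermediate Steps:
j(a, F) = 2 + 6*F (j(a, F) = 6*F + 2 = 2 + 6*F)
y(T) = -373 (y(T) = 1 - 374 = -373)
W(f, L) = -1/32
(y(135) - 3351233) + W(j(-9, -38), 106) = (-373 - 3351233) - 1/32 = -3351606 - 1/32 = -107251393/32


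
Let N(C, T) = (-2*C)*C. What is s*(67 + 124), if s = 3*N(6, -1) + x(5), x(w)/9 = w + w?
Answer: -24066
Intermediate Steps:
x(w) = 18*w (x(w) = 9*(w + w) = 9*(2*w) = 18*w)
N(C, T) = -2*C**2
s = -126 (s = 3*(-2*6**2) + 18*5 = 3*(-2*36) + 90 = 3*(-72) + 90 = -216 + 90 = -126)
s*(67 + 124) = -126*(67 + 124) = -126*191 = -24066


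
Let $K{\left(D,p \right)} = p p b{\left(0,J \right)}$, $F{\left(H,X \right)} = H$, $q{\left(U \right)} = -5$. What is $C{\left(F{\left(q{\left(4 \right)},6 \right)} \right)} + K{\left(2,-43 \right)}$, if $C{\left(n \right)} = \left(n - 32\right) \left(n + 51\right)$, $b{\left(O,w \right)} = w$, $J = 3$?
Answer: $3845$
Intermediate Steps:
$C{\left(n \right)} = \left(-32 + n\right) \left(51 + n\right)$
$K{\left(D,p \right)} = 3 p^{2}$ ($K{\left(D,p \right)} = p p 3 = p^{2} \cdot 3 = 3 p^{2}$)
$C{\left(F{\left(q{\left(4 \right)},6 \right)} \right)} + K{\left(2,-43 \right)} = \left(-1632 + \left(-5\right)^{2} + 19 \left(-5\right)\right) + 3 \left(-43\right)^{2} = \left(-1632 + 25 - 95\right) + 3 \cdot 1849 = -1702 + 5547 = 3845$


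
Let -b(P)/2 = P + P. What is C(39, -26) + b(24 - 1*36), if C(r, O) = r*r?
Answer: 1569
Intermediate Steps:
C(r, O) = r**2
b(P) = -4*P (b(P) = -2*(P + P) = -4*P)
C(39, -26) + b(24 - 1*36) = 39**2 - 4*(24 - 1*36) = 1521 - 4*(24 - 36) = 1521 - 4*(-12) = 1521 + 48 = 1569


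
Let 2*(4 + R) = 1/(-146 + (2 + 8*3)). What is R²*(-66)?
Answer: -10158731/9600 ≈ -1058.2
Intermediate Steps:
R = -961/240 (R = -4 + 1/(2*(-146 + (2 + 8*3))) = -4 + 1/(2*(-146 + (2 + 24))) = -4 + 1/(2*(-146 + 26)) = -4 + (½)/(-120) = -4 + (½)*(-1/120) = -4 - 1/240 = -961/240 ≈ -4.0042)
R²*(-66) = (-961/240)²*(-66) = (923521/57600)*(-66) = -10158731/9600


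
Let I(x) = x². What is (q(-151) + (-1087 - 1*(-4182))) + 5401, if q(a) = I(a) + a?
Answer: 31146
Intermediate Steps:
q(a) = a + a² (q(a) = a² + a = a + a²)
(q(-151) + (-1087 - 1*(-4182))) + 5401 = (-151*(1 - 151) + (-1087 - 1*(-4182))) + 5401 = (-151*(-150) + (-1087 + 4182)) + 5401 = (22650 + 3095) + 5401 = 25745 + 5401 = 31146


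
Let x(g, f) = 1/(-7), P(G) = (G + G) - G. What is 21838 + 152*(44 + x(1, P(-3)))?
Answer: 199530/7 ≈ 28504.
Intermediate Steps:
P(G) = G (P(G) = 2*G - G = G)
x(g, f) = -⅐
21838 + 152*(44 + x(1, P(-3))) = 21838 + 152*(44 - ⅐) = 21838 + 152*(307/7) = 21838 + 46664/7 = 199530/7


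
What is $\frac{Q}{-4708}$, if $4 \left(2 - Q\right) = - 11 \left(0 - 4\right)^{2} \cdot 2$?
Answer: $- \frac{45}{2354} \approx -0.019116$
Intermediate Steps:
$Q = 90$ ($Q = 2 - \frac{- 11 \left(0 - 4\right)^{2} \cdot 2}{4} = 2 - \frac{- 11 \left(-4\right)^{2} \cdot 2}{4} = 2 - \frac{\left(-11\right) 16 \cdot 2}{4} = 2 - \frac{\left(-176\right) 2}{4} = 2 - -88 = 2 + 88 = 90$)
$\frac{Q}{-4708} = \frac{90}{-4708} = 90 \left(- \frac{1}{4708}\right) = - \frac{45}{2354}$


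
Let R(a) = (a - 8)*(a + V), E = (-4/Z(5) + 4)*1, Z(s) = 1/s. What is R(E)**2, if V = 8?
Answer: 36864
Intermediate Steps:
E = -16 (E = (-4/(1/5) + 4)*1 = (-4/1/5 + 4)*1 = (-4*5 + 4)*1 = (-20 + 4)*1 = -16*1 = -16)
R(a) = (-8 + a)*(8 + a) (R(a) = (a - 8)*(a + 8) = (-8 + a)*(8 + a))
R(E)**2 = (-64 + (-16)**2)**2 = (-64 + 256)**2 = 192**2 = 36864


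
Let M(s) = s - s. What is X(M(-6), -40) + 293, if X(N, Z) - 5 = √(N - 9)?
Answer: 298 + 3*I ≈ 298.0 + 3.0*I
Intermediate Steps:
M(s) = 0
X(N, Z) = 5 + √(-9 + N) (X(N, Z) = 5 + √(N - 9) = 5 + √(-9 + N))
X(M(-6), -40) + 293 = (5 + √(-9 + 0)) + 293 = (5 + √(-9)) + 293 = (5 + 3*I) + 293 = 298 + 3*I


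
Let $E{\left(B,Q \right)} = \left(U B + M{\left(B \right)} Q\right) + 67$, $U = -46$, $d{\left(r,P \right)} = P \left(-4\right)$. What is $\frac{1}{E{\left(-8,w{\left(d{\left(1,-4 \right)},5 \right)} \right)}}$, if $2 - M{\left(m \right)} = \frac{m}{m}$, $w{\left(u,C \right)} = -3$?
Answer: $\frac{1}{432} \approx 0.0023148$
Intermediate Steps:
$d{\left(r,P \right)} = - 4 P$
$M{\left(m \right)} = 1$ ($M{\left(m \right)} = 2 - \frac{m}{m} = 2 - 1 = 1$)
$E{\left(B,Q \right)} = 67 + Q - 46 B$ ($E{\left(B,Q \right)} = \left(- 46 B + 1 Q\right) + 67 = \left(- 46 B + Q\right) + 67 = \left(Q - 46 B\right) + 67 = 67 + Q - 46 B$)
$\frac{1}{E{\left(-8,w{\left(d{\left(1,-4 \right)},5 \right)} \right)}} = \frac{1}{67 - 3 - -368} = \frac{1}{67 - 3 + 368} = \frac{1}{432}$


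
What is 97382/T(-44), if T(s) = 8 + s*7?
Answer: -48691/150 ≈ -324.61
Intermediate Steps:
T(s) = 8 + 7*s
97382/T(-44) = 97382/(8 + 7*(-44)) = 97382/(8 - 308) = 97382/(-300) = 97382*(-1/300) = -48691/150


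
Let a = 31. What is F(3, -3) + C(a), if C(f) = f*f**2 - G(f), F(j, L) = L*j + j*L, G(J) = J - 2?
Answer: 29744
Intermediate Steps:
G(J) = -2 + J
F(j, L) = 2*L*j (F(j, L) = L*j + L*j = 2*L*j)
C(f) = 2 + f**3 - f (C(f) = f*f**2 - (-2 + f) = f**3 + (2 - f) = 2 + f**3 - f)
F(3, -3) + C(a) = 2*(-3)*3 + (2 + 31**3 - 1*31) = -18 + (2 + 29791 - 31) = -18 + 29762 = 29744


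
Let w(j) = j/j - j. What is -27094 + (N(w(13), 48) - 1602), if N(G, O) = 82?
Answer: -28614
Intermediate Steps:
w(j) = 1 - j
-27094 + (N(w(13), 48) - 1602) = -27094 + (82 - 1602) = -27094 - 1520 = -28614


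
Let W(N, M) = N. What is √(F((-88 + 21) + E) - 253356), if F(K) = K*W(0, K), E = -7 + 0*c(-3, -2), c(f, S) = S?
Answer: 2*I*√63339 ≈ 503.34*I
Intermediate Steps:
E = -7 (E = -7 + 0*(-2) = -7 + 0 = -7)
F(K) = 0 (F(K) = K*0 = 0)
√(F((-88 + 21) + E) - 253356) = √(0 - 253356) = √(-253356) = 2*I*√63339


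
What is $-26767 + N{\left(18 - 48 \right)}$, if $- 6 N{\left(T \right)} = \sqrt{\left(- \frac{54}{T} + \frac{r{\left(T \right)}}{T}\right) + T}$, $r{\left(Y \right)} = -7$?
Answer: $-26767 - \frac{i \sqrt{25170}}{180} \approx -26767.0 - 0.88139 i$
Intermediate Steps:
$N{\left(T \right)} = - \frac{\sqrt{T - \frac{61}{T}}}{6}$ ($N{\left(T \right)} = - \frac{\sqrt{\left(- \frac{54}{T} - \frac{7}{T}\right) + T}}{6} = - \frac{\sqrt{- \frac{61}{T} + T}}{6} = - \frac{\sqrt{T - \frac{61}{T}}}{6}$)
$-26767 + N{\left(18 - 48 \right)} = -26767 - \frac{\sqrt{\left(18 - 48\right) - \frac{61}{18 - 48}}}{6} = -26767 - \frac{\sqrt{-30 - \frac{61}{-30}}}{6} = -26767 - \frac{\sqrt{-30 - - \frac{61}{30}}}{6} = -26767 - \frac{\sqrt{-30 + \frac{61}{30}}}{6} = -26767 - \frac{\sqrt{- \frac{839}{30}}}{6} = -26767 - \frac{\frac{1}{30} i \sqrt{25170}}{6} = -26767 - \frac{i \sqrt{25170}}{180}$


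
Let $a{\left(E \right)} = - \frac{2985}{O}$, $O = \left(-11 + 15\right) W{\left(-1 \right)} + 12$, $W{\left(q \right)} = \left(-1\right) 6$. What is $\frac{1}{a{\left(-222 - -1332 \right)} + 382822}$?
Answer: $\frac{4}{1532283} \approx 2.6105 \cdot 10^{-6}$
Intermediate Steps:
$W{\left(q \right)} = -6$
$O = -12$ ($O = \left(-11 + 15\right) \left(-6\right) + 12 = 4 \left(-6\right) + 12 = -24 + 12 = -12$)
$a{\left(E \right)} = \frac{995}{4}$ ($a{\left(E \right)} = - \frac{2985}{-12} = \left(-2985\right) \left(- \frac{1}{12}\right) = \frac{995}{4}$)
$\frac{1}{a{\left(-222 - -1332 \right)} + 382822} = \frac{1}{\frac{995}{4} + 382822} = \frac{1}{\frac{1532283}{4}} = \frac{4}{1532283}$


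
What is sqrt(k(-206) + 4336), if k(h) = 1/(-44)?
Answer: sqrt(2098613)/22 ≈ 65.848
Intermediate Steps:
k(h) = -1/44
sqrt(k(-206) + 4336) = sqrt(-1/44 + 4336) = sqrt(190783/44) = sqrt(2098613)/22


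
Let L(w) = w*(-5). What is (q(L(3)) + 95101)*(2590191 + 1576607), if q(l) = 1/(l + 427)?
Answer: 81630933342587/206 ≈ 3.9627e+11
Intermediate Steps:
L(w) = -5*w
q(l) = 1/(427 + l)
(q(L(3)) + 95101)*(2590191 + 1576607) = (1/(427 - 5*3) + 95101)*(2590191 + 1576607) = (1/(427 - 15) + 95101)*4166798 = (1/412 + 95101)*4166798 = (39181613/412)*4166798 = 81630933342587/206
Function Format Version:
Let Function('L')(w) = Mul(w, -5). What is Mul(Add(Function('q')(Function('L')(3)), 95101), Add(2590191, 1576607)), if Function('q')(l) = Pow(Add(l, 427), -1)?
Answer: Rational(81630933342587, 206) ≈ 3.9627e+11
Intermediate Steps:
Function('L')(w) = Mul(-5, w)
Function('q')(l) = Pow(Add(427, l), -1)
Mul(Add(Function('q')(Function('L')(3)), 95101), Add(2590191, 1576607)) = Mul(Add(Pow(Add(427, Mul(-5, 3)), -1), 95101), Add(2590191, 1576607)) = Mul(Add(Pow(Add(427, -15), -1), 95101), 4166798) = Mul(Add(Pow(412, -1), 95101), 4166798) = Mul(Add(Rational(1, 412), 95101), 4166798) = Mul(Rational(39181613, 412), 4166798) = Rational(81630933342587, 206)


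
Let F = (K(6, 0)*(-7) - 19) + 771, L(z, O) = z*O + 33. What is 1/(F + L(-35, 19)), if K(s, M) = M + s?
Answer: 1/78 ≈ 0.012821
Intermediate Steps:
L(z, O) = 33 + O*z (L(z, O) = O*z + 33 = 33 + O*z)
F = 710 (F = ((0 + 6)*(-7) - 19) + 771 = (6*(-7) - 19) + 771 = (-42 - 19) + 771 = -61 + 771 = 710)
1/(F + L(-35, 19)) = 1/(710 + (33 + 19*(-35))) = 1/(710 + (33 - 665)) = 1/(710 - 632) = 1/78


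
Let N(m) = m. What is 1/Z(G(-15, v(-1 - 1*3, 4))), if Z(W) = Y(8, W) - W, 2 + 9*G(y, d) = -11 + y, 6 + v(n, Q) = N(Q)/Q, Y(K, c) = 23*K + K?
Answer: 9/1756 ≈ 0.0051253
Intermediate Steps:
Y(K, c) = 24*K
v(n, Q) = -5 (v(n, Q) = -6 + Q/Q = -6 + 1 = -5)
G(y, d) = -13/9 + y/9 (G(y, d) = -2/9 + (-11 + y)/9 = -2/9 + (-11/9 + y/9) = -13/9 + y/9)
Z(W) = 192 - W (Z(W) = 24*8 - W = 192 - W)
1/Z(G(-15, v(-1 - 1*3, 4))) = 1/(192 - (-13/9 + (⅑)*(-15))) = 1/(192 - (-13/9 - 5/3)) = 1/(192 - 1*(-28/9)) = 1/(192 + 28/9) = 1/(1756/9) = 9/1756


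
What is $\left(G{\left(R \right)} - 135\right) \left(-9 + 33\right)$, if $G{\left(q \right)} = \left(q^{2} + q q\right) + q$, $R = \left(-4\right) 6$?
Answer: $23832$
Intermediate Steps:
$R = -24$
$G{\left(q \right)} = q + 2 q^{2}$ ($G{\left(q \right)} = \left(q^{2} + q^{2}\right) + q = 2 q^{2} + q = q + 2 q^{2}$)
$\left(G{\left(R \right)} - 135\right) \left(-9 + 33\right) = \left(- 24 \left(1 + 2 \left(-24\right)\right) - 135\right) \left(-9 + 33\right) = \left(- 24 \left(1 - 48\right) - 135\right) 24 = \left(\left(-24\right) \left(-47\right) - 135\right) 24 = \left(1128 - 135\right) 24 = 993 \cdot 24 = 23832$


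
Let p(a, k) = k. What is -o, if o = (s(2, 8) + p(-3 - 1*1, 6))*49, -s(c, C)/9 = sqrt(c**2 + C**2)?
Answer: -294 + 882*sqrt(17) ≈ 3342.6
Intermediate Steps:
s(c, C) = -9*sqrt(C**2 + c**2) (s(c, C) = -9*sqrt(c**2 + C**2) = -9*sqrt(C**2 + c**2))
o = 294 - 882*sqrt(17) (o = (-9*sqrt(8**2 + 2**2) + 6)*49 = (-9*sqrt(64 + 4) + 6)*49 = (-18*sqrt(17) + 6)*49 = (6 - 18*sqrt(17))*49 = 294 - 882*sqrt(17) ≈ -3342.6)
-o = -(294 - 882*sqrt(17)) = -294 + 882*sqrt(17)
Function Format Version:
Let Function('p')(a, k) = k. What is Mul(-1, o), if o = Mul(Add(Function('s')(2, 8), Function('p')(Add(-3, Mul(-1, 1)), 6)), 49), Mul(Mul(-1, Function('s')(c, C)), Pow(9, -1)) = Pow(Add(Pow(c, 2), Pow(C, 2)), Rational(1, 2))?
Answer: Add(-294, Mul(882, Pow(17, Rational(1, 2)))) ≈ 3342.6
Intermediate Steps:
Function('s')(c, C) = Mul(-9, Pow(Add(Pow(C, 2), Pow(c, 2)), Rational(1, 2))) (Function('s')(c, C) = Mul(-9, Pow(Add(Pow(c, 2), Pow(C, 2)), Rational(1, 2))) = Mul(-9, Pow(Add(Pow(C, 2), Pow(c, 2)), Rational(1, 2))))
o = Add(294, Mul(-882, Pow(17, Rational(1, 2)))) (o = Mul(Add(Mul(-9, Pow(Add(Pow(8, 2), Pow(2, 2)), Rational(1, 2))), 6), 49) = Mul(Add(Mul(-9, Pow(Add(64, 4), Rational(1, 2))), 6), 49) = Mul(Add(Mul(-9, Pow(68, Rational(1, 2))), 6), 49) = Mul(Add(Mul(-9, Mul(2, Pow(17, Rational(1, 2)))), 6), 49) = Mul(Add(Mul(-18, Pow(17, Rational(1, 2))), 6), 49) = Mul(Add(6, Mul(-18, Pow(17, Rational(1, 2)))), 49) = Add(294, Mul(-882, Pow(17, Rational(1, 2)))) ≈ -3342.6)
Mul(-1, o) = Mul(-1, Add(294, Mul(-882, Pow(17, Rational(1, 2))))) = Add(-294, Mul(882, Pow(17, Rational(1, 2))))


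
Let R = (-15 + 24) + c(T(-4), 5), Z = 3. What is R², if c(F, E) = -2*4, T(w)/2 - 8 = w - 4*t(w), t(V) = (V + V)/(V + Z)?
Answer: 1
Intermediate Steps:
t(V) = 2*V/(3 + V) (t(V) = (V + V)/(V + 3) = (2*V)/(3 + V) = 2*V/(3 + V))
T(w) = 16 + 2*w - 16*w/(3 + w) (T(w) = 16 + 2*(w - 8*w/(3 + w)) = 16 + (2*w - 16*w/(3 + w)) = 16 + 2*w - 16*w/(3 + w))
c(F, E) = -8
R = 1 (R = (-15 + 24) - 8 = 9 - 8 = 1)
R² = 1² = 1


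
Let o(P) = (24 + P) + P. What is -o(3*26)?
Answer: -180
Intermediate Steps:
o(P) = 24 + 2*P
-o(3*26) = -(24 + 2*(3*26)) = -(24 + 2*78) = -(24 + 156) = -1*180 = -180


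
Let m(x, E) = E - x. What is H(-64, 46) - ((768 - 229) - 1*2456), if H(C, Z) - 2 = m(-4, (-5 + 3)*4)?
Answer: 1915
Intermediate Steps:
H(C, Z) = -2 (H(C, Z) = 2 + ((-5 + 3)*4 - 1*(-4)) = 2 + (-2*4 + 4) = 2 + (-8 + 4) = 2 - 4 = -2)
H(-64, 46) - ((768 - 229) - 1*2456) = -2 - ((768 - 229) - 1*2456) = -2 - (539 - 2456) = -2 - 1*(-1917) = -2 + 1917 = 1915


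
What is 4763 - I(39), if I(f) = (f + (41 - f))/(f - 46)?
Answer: 33382/7 ≈ 4768.9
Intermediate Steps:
I(f) = 41/(-46 + f)
4763 - I(39) = 4763 - 41/(-46 + 39) = 4763 - 41/(-7) = 4763 - 41*(-1)/7 = 4763 - 1*(-41/7) = 4763 + 41/7 = 33382/7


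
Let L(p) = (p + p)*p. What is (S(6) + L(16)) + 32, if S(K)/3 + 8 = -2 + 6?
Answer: 532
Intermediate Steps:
L(p) = 2*p**2 (L(p) = (2*p)*p = 2*p**2)
S(K) = -12 (S(K) = -24 + 3*(-2 + 6) = -24 + 3*4 = -24 + 12 = -12)
(S(6) + L(16)) + 32 = (-12 + 2*16**2) + 32 = (-12 + 2*256) + 32 = (-12 + 512) + 32 = 500 + 32 = 532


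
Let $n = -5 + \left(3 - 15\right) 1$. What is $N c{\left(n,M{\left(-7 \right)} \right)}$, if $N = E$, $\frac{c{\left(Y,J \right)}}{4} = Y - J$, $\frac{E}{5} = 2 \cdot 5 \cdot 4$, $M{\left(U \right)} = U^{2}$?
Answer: $-52800$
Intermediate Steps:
$E = 200$ ($E = 5 \cdot 2 \cdot 5 \cdot 4 = 5 \cdot 10 \cdot 4 = 5 \cdot 40 = 200$)
$n = -17$ ($n = -5 + \left(3 - 15\right) 1 = -5 - 12 = -17$)
$c{\left(Y,J \right)} = - 4 J + 4 Y$ ($c{\left(Y,J \right)} = 4 \left(Y - J\right) = - 4 J + 4 Y$)
$N = 200$
$N c{\left(n,M{\left(-7 \right)} \right)} = 200 \left(- 4 \left(-7\right)^{2} + 4 \left(-17\right)\right) = 200 \left(\left(-4\right) 49 - 68\right) = 200 \left(-196 - 68\right) = 200 \left(-264\right) = -52800$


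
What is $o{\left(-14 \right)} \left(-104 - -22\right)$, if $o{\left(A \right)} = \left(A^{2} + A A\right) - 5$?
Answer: $-31734$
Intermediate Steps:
$o{\left(A \right)} = -5 + 2 A^{2}$ ($o{\left(A \right)} = \left(A^{2} + A^{2}\right) - 5 = 2 A^{2} - 5 = -5 + 2 A^{2}$)
$o{\left(-14 \right)} \left(-104 - -22\right) = \left(-5 + 2 \left(-14\right)^{2}\right) \left(-104 - -22\right) = \left(-5 + 2 \cdot 196\right) \left(-104 + 22\right) = \left(-5 + 392\right) \left(-82\right) = 387 \left(-82\right) = -31734$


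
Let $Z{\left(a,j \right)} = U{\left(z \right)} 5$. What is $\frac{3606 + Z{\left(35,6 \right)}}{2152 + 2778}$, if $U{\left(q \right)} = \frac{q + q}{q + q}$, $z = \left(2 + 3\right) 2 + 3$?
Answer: $\frac{3611}{4930} \approx 0.73245$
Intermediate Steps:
$z = 13$ ($z = 5 \cdot 2 + 3 = 10 + 3 = 13$)
$U{\left(q \right)} = 1$ ($U{\left(q \right)} = \frac{2 q}{2 q} = 2 q \frac{1}{2 q} = 1$)
$Z{\left(a,j \right)} = 5$ ($Z{\left(a,j \right)} = 1 \cdot 5 = 5$)
$\frac{3606 + Z{\left(35,6 \right)}}{2152 + 2778} = \frac{3606 + 5}{2152 + 2778} = \frac{3611}{4930}$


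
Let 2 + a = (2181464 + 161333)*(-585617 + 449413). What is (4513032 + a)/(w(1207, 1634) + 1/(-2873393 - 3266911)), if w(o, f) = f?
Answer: -1959332995204225632/10033256735 ≈ -1.9528e+8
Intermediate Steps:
a = -319098322590 (a = -2 + (2181464 + 161333)*(-585617 + 449413) = -2 + 2342797*(-136204) = -2 - 319098322588 = -319098322590)
(4513032 + a)/(w(1207, 1634) + 1/(-2873393 - 3266911)) = (4513032 - 319098322590)/(1634 + 1/(-2873393 - 3266911)) = -319093809558/(1634 + 1/(-6140304)) = -319093809558/(1634 - 1/6140304) = -319093809558/10033256735/6140304 = -319093809558*6140304/10033256735 = -1959332995204225632/10033256735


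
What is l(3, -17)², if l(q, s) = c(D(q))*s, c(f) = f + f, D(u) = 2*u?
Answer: 41616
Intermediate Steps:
c(f) = 2*f
l(q, s) = 4*q*s (l(q, s) = (2*(2*q))*s = (4*q)*s = 4*q*s)
l(3, -17)² = (4*3*(-17))² = (-204)² = 41616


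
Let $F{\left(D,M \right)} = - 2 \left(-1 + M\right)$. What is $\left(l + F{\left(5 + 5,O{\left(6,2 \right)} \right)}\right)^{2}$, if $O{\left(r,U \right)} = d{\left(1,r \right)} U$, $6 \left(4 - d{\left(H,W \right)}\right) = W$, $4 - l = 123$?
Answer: $16641$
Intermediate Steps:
$l = -119$ ($l = 4 - 123 = -119$)
$d{\left(H,W \right)} = 4 - \frac{W}{6}$
$O{\left(r,U \right)} = U \left(4 - \frac{r}{6}\right)$ ($O{\left(r,U \right)} = \left(4 - \frac{r}{6}\right) U = U \left(4 - \frac{r}{6}\right)$)
$F{\left(D,M \right)} = 2 - 2 M$
$\left(l + F{\left(5 + 5,O{\left(6,2 \right)} \right)}\right)^{2} = \left(-119 + \left(2 - 2 \cdot \frac{1}{6} \cdot 2 \left(24 - 6\right)\right)\right)^{2} = \left(-119 + \left(2 - 2 \cdot \frac{1}{6} \cdot 2 \cdot 18\right)\right)^{2} = \left(-119 + \left(2 - 12\right)\right)^{2} = \left(-119 - 10\right)^{2} = \left(-129\right)^{2} = 16641$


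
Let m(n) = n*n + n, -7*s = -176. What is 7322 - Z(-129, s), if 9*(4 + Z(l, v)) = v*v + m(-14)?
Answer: 1063624/147 ≈ 7235.5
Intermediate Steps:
s = 176/7 (s = -1/7*(-176) = 176/7 ≈ 25.143)
m(n) = n + n**2 (m(n) = n**2 + n = n + n**2)
Z(l, v) = 146/9 + v**2/9 (Z(l, v) = -4 + (v*v - 14*(1 - 14))/9 = -4 + (v**2 - 14*(-13))/9 = -4 + (v**2 + 182)/9 = -4 + (182 + v**2)/9 = -4 + (182/9 + v**2/9) = 146/9 + v**2/9)
7322 - Z(-129, s) = 7322 - (146/9 + (176/7)**2/9) = 7322 - (146/9 + (1/9)*(30976/49)) = 7322 - (146/9 + 30976/441) = 7322 - 1*12710/147 = 7322 - 12710/147 = 1063624/147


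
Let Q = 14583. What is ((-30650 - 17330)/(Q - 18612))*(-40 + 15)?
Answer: -1199500/4029 ≈ -297.72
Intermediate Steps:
((-30650 - 17330)/(Q - 18612))*(-40 + 15) = ((-30650 - 17330)/(14583 - 18612))*(-40 + 15) = -47980/(-4029)*(-25) = -47980*(-1/4029)*(-25) = (47980/4029)*(-25) = -1199500/4029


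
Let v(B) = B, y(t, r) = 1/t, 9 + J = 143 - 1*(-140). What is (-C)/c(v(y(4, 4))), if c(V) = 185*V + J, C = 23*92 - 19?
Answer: -2796/427 ≈ -6.5480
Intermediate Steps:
J = 274 (J = -9 + (143 - 1*(-140)) = -9 + (143 + 140) = -9 + 283 = 274)
C = 2097 (C = 2116 - 19 = 2097)
c(V) = 274 + 185*V (c(V) = 185*V + 274 = 274 + 185*V)
(-C)/c(v(y(4, 4))) = (-1*2097)/(274 + 185/4) = -2097/(274 + 185*(¼)) = -2097/(274 + 185/4) = -2097/1281/4 = -2097*4/1281 = -2796/427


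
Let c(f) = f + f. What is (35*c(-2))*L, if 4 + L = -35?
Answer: 5460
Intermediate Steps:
c(f) = 2*f
L = -39 (L = -4 - 35 = -39)
(35*c(-2))*L = (35*(2*(-2)))*(-39) = (35*(-4))*(-39) = -140*(-39) = 5460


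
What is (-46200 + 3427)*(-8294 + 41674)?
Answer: -1427762740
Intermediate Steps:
(-46200 + 3427)*(-8294 + 41674) = -42773*33380 = -1427762740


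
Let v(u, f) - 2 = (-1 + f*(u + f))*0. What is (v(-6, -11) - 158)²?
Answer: 24336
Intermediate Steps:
v(u, f) = 2 (v(u, f) = 2 + (-1 + f*(u + f))*0 = 2 + (-1 + f*(f + u))*0 = 2 + 0 = 2)
(v(-6, -11) - 158)² = (2 - 158)² = (-156)² = 24336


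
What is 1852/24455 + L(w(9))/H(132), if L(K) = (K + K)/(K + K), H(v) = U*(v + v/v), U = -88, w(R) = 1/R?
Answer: 21651353/286221320 ≈ 0.075645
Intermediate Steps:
H(v) = -88 - 88*v (H(v) = -88*(v + v/v) = -88*(v + 1) = -88*(1 + v) = -88 - 88*v)
L(K) = 1 (L(K) = (2*K)/((2*K)) = (2*K)*(1/(2*K)) = 1)
1852/24455 + L(w(9))/H(132) = 1852/24455 + 1/(-88 - 88*132) = 1852*(1/24455) + 1/(-88 - 11616) = 1852/24455 + 1/(-11704) = 1852/24455 + 1*(-1/11704) = 1852/24455 - 1/11704 = 21651353/286221320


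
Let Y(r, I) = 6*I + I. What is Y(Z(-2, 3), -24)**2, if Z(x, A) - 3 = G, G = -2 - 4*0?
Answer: 28224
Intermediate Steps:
G = -2 (G = -2 + 0 = -2)
Z(x, A) = 1 (Z(x, A) = 3 - 2 = 1)
Y(r, I) = 7*I
Y(Z(-2, 3), -24)**2 = (7*(-24))**2 = (-168)**2 = 28224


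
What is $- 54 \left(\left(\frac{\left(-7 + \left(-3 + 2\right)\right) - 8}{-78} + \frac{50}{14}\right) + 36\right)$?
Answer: $- \frac{195462}{91} \approx -2147.9$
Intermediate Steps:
$- 54 \left(\left(\frac{\left(-7 + \left(-3 + 2\right)\right) - 8}{-78} + \frac{50}{14}\right) + 36\right) = - 54 \left(\left(\left(\left(-7 - 1\right) - 8\right) \left(- \frac{1}{78}\right) + 50 \cdot \frac{1}{14}\right) + 36\right) = - 54 \left(\left(\left(-8 - 8\right) \left(- \frac{1}{78}\right) + \frac{25}{7}\right) + 36\right) = - 54 \left(\left(\left(-16\right) \left(- \frac{1}{78}\right) + \frac{25}{7}\right) + 36\right) = - 54 \left(\left(\frac{8}{39} + \frac{25}{7}\right) + 36\right) = - 54 \left(\frac{1031}{273} + 36\right) = \left(-54\right) \frac{10859}{273} = - \frac{195462}{91}$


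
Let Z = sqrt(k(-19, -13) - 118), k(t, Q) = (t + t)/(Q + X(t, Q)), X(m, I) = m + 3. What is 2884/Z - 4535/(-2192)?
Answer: 4535/2192 - 721*I*sqrt(2726)/141 ≈ 2.0689 - 266.98*I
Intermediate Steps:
X(m, I) = 3 + m
k(t, Q) = 2*t/(3 + Q + t) (k(t, Q) = (t + t)/(Q + (3 + t)) = (2*t)/(3 + Q + t) = 2*t/(3 + Q + t))
Z = 6*I*sqrt(2726)/29 (Z = sqrt(2*(-19)/(3 - 13 - 19) - 118) = sqrt(2*(-19)/(-29) - 118) = sqrt(2*(-19)*(-1/29) - 118) = sqrt(38/29 - 118) = sqrt(-3384/29) = 6*I*sqrt(2726)/29 ≈ 10.802*I)
2884/Z - 4535/(-2192) = 2884/((6*I*sqrt(2726)/29)) - 4535/(-2192) = 2884*(-I*sqrt(2726)/564) - 4535*(-1/2192) = -721*I*sqrt(2726)/141 + 4535/2192 = 4535/2192 - 721*I*sqrt(2726)/141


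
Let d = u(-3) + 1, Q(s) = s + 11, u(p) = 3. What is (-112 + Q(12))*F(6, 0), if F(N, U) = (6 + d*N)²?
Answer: -80100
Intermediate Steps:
Q(s) = 11 + s
d = 4 (d = 3 + 1 = 4)
F(N, U) = (6 + 4*N)²
(-112 + Q(12))*F(6, 0) = (-112 + (11 + 12))*(4*(3 + 2*6)²) = (-112 + 23)*(4*(3 + 12)²) = -356*15² = -356*225 = -89*900 = -80100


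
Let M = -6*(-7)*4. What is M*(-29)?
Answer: -4872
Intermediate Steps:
M = 168 (M = 42*4 = 168)
M*(-29) = 168*(-29) = -4872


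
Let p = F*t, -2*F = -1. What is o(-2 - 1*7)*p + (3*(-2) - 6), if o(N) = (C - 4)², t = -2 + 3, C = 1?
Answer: -15/2 ≈ -7.5000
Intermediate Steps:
F = ½ (F = -½*(-1) = ½ ≈ 0.50000)
t = 1
o(N) = 9 (o(N) = (1 - 4)² = (-3)² = 9)
p = ½ (p = (½)*1 = ½ ≈ 0.50000)
o(-2 - 1*7)*p + (3*(-2) - 6) = 9*(½) + (3*(-2) - 6) = 9/2 + (-6 - 6) = 9/2 - 12 = -15/2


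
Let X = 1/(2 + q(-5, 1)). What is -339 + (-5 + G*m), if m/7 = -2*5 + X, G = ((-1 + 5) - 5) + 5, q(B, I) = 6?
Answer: -1241/2 ≈ -620.50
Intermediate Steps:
X = 1/8 (X = 1/(2 + 6) = 1/8 ≈ 0.12500)
G = 4 (G = (4 - 5) + 5 = -1 + 5 = 4)
m = -553/8 (m = 7*(-2*5 + 1/8) = 7*(-10 + 1/8) = 7*(-79/8) = -553/8 ≈ -69.125)
-339 + (-5 + G*m) = -339 + (-5 + 4*(-553/8)) = -339 + (-5 - 553/2) = -339 - 563/2 = -1241/2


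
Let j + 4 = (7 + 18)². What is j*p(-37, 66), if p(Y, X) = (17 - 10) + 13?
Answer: 12420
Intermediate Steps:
p(Y, X) = 20 (p(Y, X) = 7 + 13 = 20)
j = 621 (j = -4 + (7 + 18)² = -4 + 25² = -4 + 625 = 621)
j*p(-37, 66) = 621*20 = 12420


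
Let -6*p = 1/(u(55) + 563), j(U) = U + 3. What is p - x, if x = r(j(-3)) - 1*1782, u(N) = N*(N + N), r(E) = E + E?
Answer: 70706195/39678 ≈ 1782.0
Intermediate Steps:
j(U) = 3 + U
r(E) = 2*E
u(N) = 2*N² (u(N) = N*(2*N) = 2*N²)
x = -1782 (x = 2*(3 - 3) - 1*1782 = 2*0 - 1782 = 0 - 1782 = -1782)
p = -1/39678 (p = -1/(6*(2*55² + 563)) = -1/(6*(2*3025 + 563)) = -1/(6*(6050 + 563)) = -⅙/6613 = -⅙*1/6613 = -1/39678 ≈ -2.5203e-5)
p - x = -1/39678 - 1*(-1782) = -1/39678 + 1782 = 70706195/39678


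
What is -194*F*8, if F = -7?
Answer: 10864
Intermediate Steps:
-194*F*8 = -(-1358)*8 = -194*(-56) = 10864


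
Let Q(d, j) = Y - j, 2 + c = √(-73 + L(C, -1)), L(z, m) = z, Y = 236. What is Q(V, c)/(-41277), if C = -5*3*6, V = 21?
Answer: -238/41277 + I*√163/41277 ≈ -0.0057659 + 0.0003093*I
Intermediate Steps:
C = -90 (C = -15*6 = -90)
c = -2 + I*√163 (c = -2 + √(-73 - 90) = -2 + √(-163) = -2 + I*√163 ≈ -2.0 + 12.767*I)
Q(d, j) = 236 - j
Q(V, c)/(-41277) = (236 - (-2 + I*√163))/(-41277) = (236 + (2 - I*√163))*(-1/41277) = (238 - I*√163)*(-1/41277) = -238/41277 + I*√163/41277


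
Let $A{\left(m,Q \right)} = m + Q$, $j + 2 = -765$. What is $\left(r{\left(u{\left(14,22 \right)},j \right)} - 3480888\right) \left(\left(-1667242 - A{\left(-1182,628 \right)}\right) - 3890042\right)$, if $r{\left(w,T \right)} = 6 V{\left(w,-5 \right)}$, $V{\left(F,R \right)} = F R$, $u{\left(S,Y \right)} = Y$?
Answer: $19346022218040$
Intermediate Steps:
$j = -767$ ($j = -2 - 765 = -767$)
$A{\left(m,Q \right)} = Q + m$
$r{\left(w,T \right)} = - 30 w$ ($r{\left(w,T \right)} = 6 w \left(-5\right) = 6 \left(- 5 w\right) = - 30 w$)
$\left(r{\left(u{\left(14,22 \right)},j \right)} - 3480888\right) \left(\left(-1667242 - A{\left(-1182,628 \right)}\right) - 3890042\right) = \left(\left(-30\right) 22 - 3480888\right) \left(\left(-1667242 - \left(628 - 1182\right)\right) - 3890042\right) = \left(-660 - 3480888\right) \left(\left(-1667242 - -554\right) - 3890042\right) = - 3481548 \left(\left(-1667242 + 554\right) - 3890042\right) = - 3481548 \left(-1666688 - 3890042\right) = \left(-3481548\right) \left(-5556730\right) = 19346022218040$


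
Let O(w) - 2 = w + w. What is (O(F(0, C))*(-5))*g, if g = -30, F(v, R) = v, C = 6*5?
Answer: 300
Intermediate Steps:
C = 30
O(w) = 2 + 2*w (O(w) = 2 + (w + w) = 2 + 2*w)
(O(F(0, C))*(-5))*g = ((2 + 2*0)*(-5))*(-30) = ((2 + 0)*(-5))*(-30) = (2*(-5))*(-30) = -10*(-30) = 300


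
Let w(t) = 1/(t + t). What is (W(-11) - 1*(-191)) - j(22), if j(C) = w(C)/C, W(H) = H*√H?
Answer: 184887/968 - 11*I*√11 ≈ 191.0 - 36.483*I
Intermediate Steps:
W(H) = H^(3/2)
w(t) = 1/(2*t)
j(C) = 1/(2*C²) (j(C) = (1/(2*C))/C = 1/(2*C²))
(W(-11) - 1*(-191)) - j(22) = ((-11)^(3/2) - 1*(-191)) - 1/(2*22²) = (-11*I*√11 + 191) - 1/(2*484) = (191 - 11*I*√11) - 1*1/968 = (191 - 11*I*√11) - 1/968 = 184887/968 - 11*I*√11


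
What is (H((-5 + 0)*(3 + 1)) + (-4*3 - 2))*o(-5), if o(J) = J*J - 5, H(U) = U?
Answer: -680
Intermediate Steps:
o(J) = -5 + J**2 (o(J) = J**2 - 5 = -5 + J**2)
(H((-5 + 0)*(3 + 1)) + (-4*3 - 2))*o(-5) = ((-5 + 0)*(3 + 1) + (-4*3 - 2))*(-5 + (-5)**2) = (-5*4 + (-12 - 2))*(-5 + 25) = (-20 - 14)*20 = -34*20 = -680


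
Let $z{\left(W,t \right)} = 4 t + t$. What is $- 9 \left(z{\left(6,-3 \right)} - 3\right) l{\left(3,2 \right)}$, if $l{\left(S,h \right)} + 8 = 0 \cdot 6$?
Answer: $-1296$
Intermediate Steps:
$l{\left(S,h \right)} = -8$ ($l{\left(S,h \right)} = -8 + 0 \cdot 6 = -8 + 0 = -8$)
$z{\left(W,t \right)} = 5 t$
$- 9 \left(z{\left(6,-3 \right)} - 3\right) l{\left(3,2 \right)} = - 9 \left(5 \left(-3\right) - 3\right) \left(-8\right) = - 9 \left(-15 - 3\right) \left(-8\right) = \left(-9\right) \left(-18\right) \left(-8\right) = 162 \left(-8\right) = -1296$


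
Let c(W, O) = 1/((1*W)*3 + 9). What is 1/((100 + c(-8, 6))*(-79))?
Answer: -15/118421 ≈ -0.00012667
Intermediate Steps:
c(W, O) = 1/(9 + 3*W) (c(W, O) = 1/(W*3 + 9) = 1/(3*W + 9) = 1/(9 + 3*W))
1/((100 + c(-8, 6))*(-79)) = 1/((100 + 1/(3*(3 - 8)))*(-79)) = 1/((100 + (1/3)/(-5))*(-79)) = 1/((100 + (1/3)*(-1/5))*(-79)) = 1/((100 - 1/15)*(-79)) = 1/((1499/15)*(-79)) = 1/(-118421/15) = -15/118421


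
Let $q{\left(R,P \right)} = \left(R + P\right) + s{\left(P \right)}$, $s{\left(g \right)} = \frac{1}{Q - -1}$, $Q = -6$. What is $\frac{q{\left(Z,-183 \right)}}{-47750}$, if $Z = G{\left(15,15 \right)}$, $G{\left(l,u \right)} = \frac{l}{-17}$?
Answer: $\frac{15647}{4058750} \approx 0.0038551$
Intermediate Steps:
$G{\left(l,u \right)} = - \frac{l}{17}$ ($G{\left(l,u \right)} = l \left(- \frac{1}{17}\right) = - \frac{l}{17}$)
$Z = - \frac{15}{17}$ ($Z = \left(- \frac{1}{17}\right) 15 = - \frac{15}{17} \approx -0.88235$)
$s{\left(g \right)} = - \frac{1}{5}$ ($s{\left(g \right)} = \frac{1}{-6 - -1} = \frac{1}{-6 + 1} = \frac{1}{-5} = - \frac{1}{5}$)
$q{\left(R,P \right)} = - \frac{1}{5} + P + R$ ($q{\left(R,P \right)} = \left(R + P\right) - \frac{1}{5} = \left(P + R\right) - \frac{1}{5} = - \frac{1}{5} + P + R$)
$\frac{q{\left(Z,-183 \right)}}{-47750} = \frac{- \frac{1}{5} - 183 - \frac{15}{17}}{-47750} = \left(- \frac{15647}{85}\right) \left(- \frac{1}{47750}\right) = \frac{15647}{4058750}$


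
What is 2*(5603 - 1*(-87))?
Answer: 11380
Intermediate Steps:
2*(5603 - 1*(-87)) = 2*(5603 + 87) = 2*5690 = 11380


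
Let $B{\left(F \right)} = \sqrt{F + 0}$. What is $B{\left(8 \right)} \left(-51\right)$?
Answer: $- 102 \sqrt{2} \approx -144.25$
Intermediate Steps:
$B{\left(F \right)} = \sqrt{F}$
$B{\left(8 \right)} \left(-51\right) = \sqrt{8} \left(-51\right) = 2 \sqrt{2} \left(-51\right) = - 102 \sqrt{2}$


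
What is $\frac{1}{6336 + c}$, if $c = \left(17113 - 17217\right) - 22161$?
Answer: $- \frac{1}{15929} \approx -6.2779 \cdot 10^{-5}$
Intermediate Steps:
$c = -22265$ ($c = -104 - 22161 = -22265$)
$\frac{1}{6336 + c} = \frac{1}{6336 - 22265} = \frac{1}{-15929} = - \frac{1}{15929}$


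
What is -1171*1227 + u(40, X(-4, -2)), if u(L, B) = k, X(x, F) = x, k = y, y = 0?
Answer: -1436817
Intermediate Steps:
k = 0
u(L, B) = 0
-1171*1227 + u(40, X(-4, -2)) = -1171*1227 + 0 = -1436817 + 0 = -1436817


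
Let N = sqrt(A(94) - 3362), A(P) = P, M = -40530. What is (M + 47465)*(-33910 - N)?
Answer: -235165850 - 13870*I*sqrt(817) ≈ -2.3517e+8 - 3.9645e+5*I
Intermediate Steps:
N = 2*I*sqrt(817) (N = sqrt(94 - 3362) = sqrt(-3268) = 2*I*sqrt(817) ≈ 57.166*I)
(M + 47465)*(-33910 - N) = (-40530 + 47465)*(-33910 - 2*I*sqrt(817)) = 6935*(-33910 - 2*I*sqrt(817)) = -235165850 - 13870*I*sqrt(817)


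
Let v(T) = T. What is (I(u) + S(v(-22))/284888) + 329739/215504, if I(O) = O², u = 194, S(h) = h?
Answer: 288842183703277/7674312944 ≈ 37638.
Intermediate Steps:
(I(u) + S(v(-22))/284888) + 329739/215504 = (194² - 22/284888) + 329739/215504 = (37636 - 22*1/284888) + 329739*(1/215504) = (37636 - 11/142444) + 329739/215504 = 5361022373/142444 + 329739/215504 = 288842183703277/7674312944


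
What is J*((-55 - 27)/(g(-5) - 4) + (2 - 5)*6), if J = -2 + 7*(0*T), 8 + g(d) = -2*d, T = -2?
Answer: -46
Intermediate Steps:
g(d) = -8 - 2*d
J = -2 (J = -2 + 7*(0*(-2)) = -2 + 7*0 = -2 + 0 = -2)
J*((-55 - 27)/(g(-5) - 4) + (2 - 5)*6) = -2*((-55 - 27)/((-8 - 2*(-5)) - 4) + (2 - 5)*6) = -2*(-82/((-8 + 10) - 4) - 3*6) = -2*(-82/(2 - 4) - 18) = -2*(-82/(-2) - 18) = -2*(-82*(-1/2) - 18) = -2*(41 - 18) = -2*23 = -46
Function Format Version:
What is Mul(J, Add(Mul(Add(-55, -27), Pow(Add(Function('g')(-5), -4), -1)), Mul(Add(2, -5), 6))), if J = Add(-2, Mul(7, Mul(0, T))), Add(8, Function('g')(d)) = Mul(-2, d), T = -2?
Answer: -46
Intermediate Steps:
Function('g')(d) = Add(-8, Mul(-2, d))
J = -2 (J = Add(-2, Mul(7, Mul(0, -2))) = Add(-2, Mul(7, 0)) = Add(-2, 0) = -2)
Mul(J, Add(Mul(Add(-55, -27), Pow(Add(Function('g')(-5), -4), -1)), Mul(Add(2, -5), 6))) = Mul(-2, Add(Mul(Add(-55, -27), Pow(Add(Add(-8, Mul(-2, -5)), -4), -1)), Mul(Add(2, -5), 6))) = Mul(-2, Add(Mul(-82, Pow(Add(Add(-8, 10), -4), -1)), Mul(-3, 6))) = Mul(-2, Add(Mul(-82, Pow(Add(2, -4), -1)), -18)) = Mul(-2, Add(Mul(-82, Pow(-2, -1)), -18)) = Mul(-2, Add(Mul(-82, Rational(-1, 2)), -18)) = Mul(-2, Add(41, -18)) = Mul(-2, 23) = -46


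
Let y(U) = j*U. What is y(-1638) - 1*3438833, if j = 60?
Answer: -3537113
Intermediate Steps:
y(U) = 60*U
y(-1638) - 1*3438833 = 60*(-1638) - 1*3438833 = -98280 - 3438833 = -3537113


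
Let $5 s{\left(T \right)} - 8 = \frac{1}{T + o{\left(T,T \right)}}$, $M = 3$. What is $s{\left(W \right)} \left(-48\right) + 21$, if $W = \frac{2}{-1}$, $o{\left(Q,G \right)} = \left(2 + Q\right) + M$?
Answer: $- \frac{327}{5} \approx -65.4$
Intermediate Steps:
$o{\left(Q,G \right)} = 5 + Q$ ($o{\left(Q,G \right)} = \left(2 + Q\right) + 3 = 5 + Q$)
$W = -2$ ($W = 2 \left(-1\right) = -2$)
$s{\left(T \right)} = \frac{8}{5} + \frac{1}{5 \left(5 + 2 T\right)}$ ($s{\left(T \right)} = \frac{8}{5} + \frac{1}{5 \left(T + \left(5 + T\right)\right)} = \frac{8}{5} + \frac{1}{5 \left(5 + 2 T\right)}$)
$s{\left(W \right)} \left(-48\right) + 21 = \frac{41 + 16 \left(-2\right)}{5 \left(5 + 2 \left(-2\right)\right)} \left(-48\right) + 21 = \frac{41 - 32}{5 \left(5 - 4\right)} \left(-48\right) + 21 = \frac{1}{5} \cdot 1^{-1} \cdot 9 \left(-48\right) + 21 = \frac{1}{5} \cdot 1 \cdot 9 \left(-48\right) + 21 = \frac{9}{5} \left(-48\right) + 21 = - \frac{432}{5} + 21 = - \frac{327}{5}$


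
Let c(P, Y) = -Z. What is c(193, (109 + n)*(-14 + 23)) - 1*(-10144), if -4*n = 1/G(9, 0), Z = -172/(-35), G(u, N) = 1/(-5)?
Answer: 354868/35 ≈ 10139.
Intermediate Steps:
G(u, N) = -1/5
Z = 172/35 (Z = -172*(-1/35) = 172/35 ≈ 4.9143)
n = 5/4 (n = -1/(4*(-1/5)) = -1/4*(-5) = 5/4 ≈ 1.2500)
c(P, Y) = -172/35 (c(P, Y) = -1*172/35 = -172/35)
c(193, (109 + n)*(-14 + 23)) - 1*(-10144) = -172/35 - 1*(-10144) = -172/35 + 10144 = 354868/35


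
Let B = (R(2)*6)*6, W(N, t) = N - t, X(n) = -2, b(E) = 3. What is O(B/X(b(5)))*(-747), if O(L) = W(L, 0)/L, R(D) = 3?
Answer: -747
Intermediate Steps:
B = 108 (B = (3*6)*6 = 18*6 = 108)
O(L) = 1 (O(L) = (L - 1*0)/L = (L + 0)/L = L/L = 1)
O(B/X(b(5)))*(-747) = 1*(-747) = -747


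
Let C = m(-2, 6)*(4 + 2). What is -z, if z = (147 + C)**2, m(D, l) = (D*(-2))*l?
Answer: -84681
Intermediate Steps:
m(D, l) = -2*D*l (m(D, l) = (-2*D)*l = -2*D*l)
C = 144 (C = (-2*(-2)*6)*(4 + 2) = 24*6 = 144)
z = 84681 (z = (147 + 144)**2 = 291**2 = 84681)
-z = -1*84681 = -84681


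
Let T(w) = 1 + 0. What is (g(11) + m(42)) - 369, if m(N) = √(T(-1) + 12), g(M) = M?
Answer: -358 + √13 ≈ -354.39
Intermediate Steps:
T(w) = 1
m(N) = √13 (m(N) = √(1 + 12) = √13)
(g(11) + m(42)) - 369 = (11 + √13) - 369 = -358 + √13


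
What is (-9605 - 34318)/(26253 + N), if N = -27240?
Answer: 14641/329 ≈ 44.502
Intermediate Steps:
(-9605 - 34318)/(26253 + N) = (-9605 - 34318)/(26253 - 27240) = -43923/(-987) = -43923*(-1/987) = 14641/329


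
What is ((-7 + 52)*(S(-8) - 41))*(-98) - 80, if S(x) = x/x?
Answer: 176320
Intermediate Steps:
S(x) = 1
((-7 + 52)*(S(-8) - 41))*(-98) - 80 = ((-7 + 52)*(1 - 41))*(-98) - 80 = (45*(-40))*(-98) - 80 = -1800*(-98) - 80 = 176400 - 80 = 176320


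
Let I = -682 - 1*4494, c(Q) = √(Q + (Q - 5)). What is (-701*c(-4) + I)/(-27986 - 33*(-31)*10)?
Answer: 1294/4439 + 701*I*√13/17756 ≈ 0.29151 + 0.14235*I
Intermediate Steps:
c(Q) = √(-5 + 2*Q) (c(Q) = √(Q + (-5 + Q)) = √(-5 + 2*Q))
I = -5176 (I = -682 - 4494 = -5176)
(-701*c(-4) + I)/(-27986 - 33*(-31)*10) = (-701*√(-5 + 2*(-4)) - 5176)/(-27986 - 33*(-31)*10) = (-701*√(-5 - 8) - 5176)/(-27986 + 1023*10) = (-701*I*√13 - 5176)/(-27986 + 10230) = (-701*I*√13 - 5176)/(-17756) = (-701*I*√13 - 5176)*(-1/17756) = (-5176 - 701*I*√13)*(-1/17756) = 1294/4439 + 701*I*√13/17756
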